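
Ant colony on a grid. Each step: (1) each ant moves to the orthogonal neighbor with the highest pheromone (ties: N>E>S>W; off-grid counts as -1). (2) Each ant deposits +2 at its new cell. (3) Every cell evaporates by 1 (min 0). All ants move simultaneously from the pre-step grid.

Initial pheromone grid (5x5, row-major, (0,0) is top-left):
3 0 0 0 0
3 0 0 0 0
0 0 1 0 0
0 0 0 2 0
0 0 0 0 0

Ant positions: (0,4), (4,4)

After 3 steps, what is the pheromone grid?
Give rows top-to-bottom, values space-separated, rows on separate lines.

After step 1: ants at (1,4),(3,4)
  2 0 0 0 0
  2 0 0 0 1
  0 0 0 0 0
  0 0 0 1 1
  0 0 0 0 0
After step 2: ants at (0,4),(3,3)
  1 0 0 0 1
  1 0 0 0 0
  0 0 0 0 0
  0 0 0 2 0
  0 0 0 0 0
After step 3: ants at (1,4),(2,3)
  0 0 0 0 0
  0 0 0 0 1
  0 0 0 1 0
  0 0 0 1 0
  0 0 0 0 0

0 0 0 0 0
0 0 0 0 1
0 0 0 1 0
0 0 0 1 0
0 0 0 0 0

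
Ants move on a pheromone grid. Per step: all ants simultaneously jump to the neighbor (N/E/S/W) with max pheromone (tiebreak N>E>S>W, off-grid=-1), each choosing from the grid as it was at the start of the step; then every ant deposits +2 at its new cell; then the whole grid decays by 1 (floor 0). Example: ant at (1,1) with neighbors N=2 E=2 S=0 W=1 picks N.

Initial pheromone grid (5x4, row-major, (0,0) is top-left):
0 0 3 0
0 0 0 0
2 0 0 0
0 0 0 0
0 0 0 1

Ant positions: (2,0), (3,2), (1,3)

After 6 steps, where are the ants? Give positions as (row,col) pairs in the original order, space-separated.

Step 1: ant0:(2,0)->N->(1,0) | ant1:(3,2)->N->(2,2) | ant2:(1,3)->N->(0,3)
  grid max=2 at (0,2)
Step 2: ant0:(1,0)->S->(2,0) | ant1:(2,2)->N->(1,2) | ant2:(0,3)->W->(0,2)
  grid max=3 at (0,2)
Step 3: ant0:(2,0)->N->(1,0) | ant1:(1,2)->N->(0,2) | ant2:(0,2)->S->(1,2)
  grid max=4 at (0,2)
Step 4: ant0:(1,0)->S->(2,0) | ant1:(0,2)->S->(1,2) | ant2:(1,2)->N->(0,2)
  grid max=5 at (0,2)
Step 5: ant0:(2,0)->N->(1,0) | ant1:(1,2)->N->(0,2) | ant2:(0,2)->S->(1,2)
  grid max=6 at (0,2)
Step 6: ant0:(1,0)->S->(2,0) | ant1:(0,2)->S->(1,2) | ant2:(1,2)->N->(0,2)
  grid max=7 at (0,2)

(2,0) (1,2) (0,2)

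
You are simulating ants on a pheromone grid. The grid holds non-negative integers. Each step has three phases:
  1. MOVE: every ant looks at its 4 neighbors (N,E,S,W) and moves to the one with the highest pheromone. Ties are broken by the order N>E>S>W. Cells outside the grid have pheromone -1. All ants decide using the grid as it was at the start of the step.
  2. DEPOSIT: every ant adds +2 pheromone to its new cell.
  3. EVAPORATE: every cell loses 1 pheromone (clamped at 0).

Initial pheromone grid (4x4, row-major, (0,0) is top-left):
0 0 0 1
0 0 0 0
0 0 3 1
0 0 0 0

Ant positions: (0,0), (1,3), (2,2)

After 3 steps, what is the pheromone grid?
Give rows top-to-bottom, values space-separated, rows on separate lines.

After step 1: ants at (0,1),(0,3),(2,3)
  0 1 0 2
  0 0 0 0
  0 0 2 2
  0 0 0 0
After step 2: ants at (0,2),(1,3),(2,2)
  0 0 1 1
  0 0 0 1
  0 0 3 1
  0 0 0 0
After step 3: ants at (0,3),(0,3),(2,3)
  0 0 0 4
  0 0 0 0
  0 0 2 2
  0 0 0 0

0 0 0 4
0 0 0 0
0 0 2 2
0 0 0 0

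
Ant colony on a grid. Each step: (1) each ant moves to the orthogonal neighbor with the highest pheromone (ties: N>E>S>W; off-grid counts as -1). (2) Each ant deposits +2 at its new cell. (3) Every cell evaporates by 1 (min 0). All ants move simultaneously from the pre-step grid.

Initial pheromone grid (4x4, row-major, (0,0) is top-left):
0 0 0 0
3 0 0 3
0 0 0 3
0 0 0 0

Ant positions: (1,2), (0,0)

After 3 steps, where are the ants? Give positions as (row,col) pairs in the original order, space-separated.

Step 1: ant0:(1,2)->E->(1,3) | ant1:(0,0)->S->(1,0)
  grid max=4 at (1,0)
Step 2: ant0:(1,3)->S->(2,3) | ant1:(1,0)->N->(0,0)
  grid max=3 at (1,0)
Step 3: ant0:(2,3)->N->(1,3) | ant1:(0,0)->S->(1,0)
  grid max=4 at (1,0)

(1,3) (1,0)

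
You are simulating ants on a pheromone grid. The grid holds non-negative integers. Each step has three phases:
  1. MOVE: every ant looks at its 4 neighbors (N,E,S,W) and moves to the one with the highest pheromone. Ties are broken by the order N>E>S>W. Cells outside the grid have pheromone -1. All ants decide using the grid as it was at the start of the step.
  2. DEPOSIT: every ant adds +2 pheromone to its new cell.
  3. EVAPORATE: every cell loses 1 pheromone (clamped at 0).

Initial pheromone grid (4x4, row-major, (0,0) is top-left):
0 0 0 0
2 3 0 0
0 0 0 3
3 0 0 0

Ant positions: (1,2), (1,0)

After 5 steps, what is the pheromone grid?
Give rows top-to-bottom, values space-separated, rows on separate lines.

After step 1: ants at (1,1),(1,1)
  0 0 0 0
  1 6 0 0
  0 0 0 2
  2 0 0 0
After step 2: ants at (1,0),(1,0)
  0 0 0 0
  4 5 0 0
  0 0 0 1
  1 0 0 0
After step 3: ants at (1,1),(1,1)
  0 0 0 0
  3 8 0 0
  0 0 0 0
  0 0 0 0
After step 4: ants at (1,0),(1,0)
  0 0 0 0
  6 7 0 0
  0 0 0 0
  0 0 0 0
After step 5: ants at (1,1),(1,1)
  0 0 0 0
  5 10 0 0
  0 0 0 0
  0 0 0 0

0 0 0 0
5 10 0 0
0 0 0 0
0 0 0 0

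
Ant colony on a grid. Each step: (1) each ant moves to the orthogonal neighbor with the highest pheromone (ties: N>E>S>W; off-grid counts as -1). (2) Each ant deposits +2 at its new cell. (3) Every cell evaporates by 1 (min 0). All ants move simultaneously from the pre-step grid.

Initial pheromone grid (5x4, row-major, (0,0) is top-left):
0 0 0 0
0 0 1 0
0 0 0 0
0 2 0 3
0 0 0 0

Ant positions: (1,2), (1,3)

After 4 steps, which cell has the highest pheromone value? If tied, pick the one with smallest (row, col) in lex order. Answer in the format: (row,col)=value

Step 1: ant0:(1,2)->N->(0,2) | ant1:(1,3)->W->(1,2)
  grid max=2 at (1,2)
Step 2: ant0:(0,2)->S->(1,2) | ant1:(1,2)->N->(0,2)
  grid max=3 at (1,2)
Step 3: ant0:(1,2)->N->(0,2) | ant1:(0,2)->S->(1,2)
  grid max=4 at (1,2)
Step 4: ant0:(0,2)->S->(1,2) | ant1:(1,2)->N->(0,2)
  grid max=5 at (1,2)
Final grid:
  0 0 4 0
  0 0 5 0
  0 0 0 0
  0 0 0 0
  0 0 0 0
Max pheromone 5 at (1,2)

Answer: (1,2)=5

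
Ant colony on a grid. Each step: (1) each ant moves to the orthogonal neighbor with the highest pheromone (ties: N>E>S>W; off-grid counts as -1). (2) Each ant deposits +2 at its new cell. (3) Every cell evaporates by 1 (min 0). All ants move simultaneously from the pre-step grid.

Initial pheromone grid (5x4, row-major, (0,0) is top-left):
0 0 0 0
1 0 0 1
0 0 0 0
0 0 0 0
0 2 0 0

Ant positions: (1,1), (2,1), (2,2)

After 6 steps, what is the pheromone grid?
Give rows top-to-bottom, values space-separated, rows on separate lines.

After step 1: ants at (1,0),(1,1),(1,2)
  0 0 0 0
  2 1 1 0
  0 0 0 0
  0 0 0 0
  0 1 0 0
After step 2: ants at (1,1),(1,0),(1,1)
  0 0 0 0
  3 4 0 0
  0 0 0 0
  0 0 0 0
  0 0 0 0
After step 3: ants at (1,0),(1,1),(1,0)
  0 0 0 0
  6 5 0 0
  0 0 0 0
  0 0 0 0
  0 0 0 0
After step 4: ants at (1,1),(1,0),(1,1)
  0 0 0 0
  7 8 0 0
  0 0 0 0
  0 0 0 0
  0 0 0 0
After step 5: ants at (1,0),(1,1),(1,0)
  0 0 0 0
  10 9 0 0
  0 0 0 0
  0 0 0 0
  0 0 0 0
After step 6: ants at (1,1),(1,0),(1,1)
  0 0 0 0
  11 12 0 0
  0 0 0 0
  0 0 0 0
  0 0 0 0

0 0 0 0
11 12 0 0
0 0 0 0
0 0 0 0
0 0 0 0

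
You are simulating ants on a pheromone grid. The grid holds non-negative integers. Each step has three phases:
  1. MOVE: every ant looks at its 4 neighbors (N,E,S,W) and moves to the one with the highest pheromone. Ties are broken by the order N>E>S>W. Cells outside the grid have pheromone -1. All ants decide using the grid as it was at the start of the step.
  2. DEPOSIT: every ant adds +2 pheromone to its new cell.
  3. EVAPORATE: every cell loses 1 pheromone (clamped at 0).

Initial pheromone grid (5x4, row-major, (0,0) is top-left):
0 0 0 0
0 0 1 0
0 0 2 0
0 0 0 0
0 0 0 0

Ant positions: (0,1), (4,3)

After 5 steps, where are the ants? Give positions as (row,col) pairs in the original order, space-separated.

Step 1: ant0:(0,1)->E->(0,2) | ant1:(4,3)->N->(3,3)
  grid max=1 at (0,2)
Step 2: ant0:(0,2)->E->(0,3) | ant1:(3,3)->N->(2,3)
  grid max=1 at (0,3)
Step 3: ant0:(0,3)->S->(1,3) | ant1:(2,3)->N->(1,3)
  grid max=3 at (1,3)
Step 4: ant0:(1,3)->N->(0,3) | ant1:(1,3)->N->(0,3)
  grid max=3 at (0,3)
Step 5: ant0:(0,3)->S->(1,3) | ant1:(0,3)->S->(1,3)
  grid max=5 at (1,3)

(1,3) (1,3)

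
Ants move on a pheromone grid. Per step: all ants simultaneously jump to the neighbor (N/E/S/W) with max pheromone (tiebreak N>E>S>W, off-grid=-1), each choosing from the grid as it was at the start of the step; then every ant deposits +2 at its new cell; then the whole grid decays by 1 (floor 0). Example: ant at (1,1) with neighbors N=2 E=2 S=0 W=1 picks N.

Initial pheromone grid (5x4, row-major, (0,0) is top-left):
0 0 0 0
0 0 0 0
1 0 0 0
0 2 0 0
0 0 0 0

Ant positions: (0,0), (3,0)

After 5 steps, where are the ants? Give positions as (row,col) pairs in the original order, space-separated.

Step 1: ant0:(0,0)->E->(0,1) | ant1:(3,0)->E->(3,1)
  grid max=3 at (3,1)
Step 2: ant0:(0,1)->E->(0,2) | ant1:(3,1)->N->(2,1)
  grid max=2 at (3,1)
Step 3: ant0:(0,2)->E->(0,3) | ant1:(2,1)->S->(3,1)
  grid max=3 at (3,1)
Step 4: ant0:(0,3)->S->(1,3) | ant1:(3,1)->N->(2,1)
  grid max=2 at (3,1)
Step 5: ant0:(1,3)->N->(0,3) | ant1:(2,1)->S->(3,1)
  grid max=3 at (3,1)

(0,3) (3,1)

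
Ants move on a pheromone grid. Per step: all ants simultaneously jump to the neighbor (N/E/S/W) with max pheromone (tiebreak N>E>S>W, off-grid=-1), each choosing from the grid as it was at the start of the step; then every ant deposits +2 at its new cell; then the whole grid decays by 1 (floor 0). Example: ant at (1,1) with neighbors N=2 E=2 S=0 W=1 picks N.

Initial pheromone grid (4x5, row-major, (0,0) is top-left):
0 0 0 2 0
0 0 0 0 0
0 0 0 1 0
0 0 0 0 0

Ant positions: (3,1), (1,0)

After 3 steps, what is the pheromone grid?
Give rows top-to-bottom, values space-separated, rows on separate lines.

After step 1: ants at (2,1),(0,0)
  1 0 0 1 0
  0 0 0 0 0
  0 1 0 0 0
  0 0 0 0 0
After step 2: ants at (1,1),(0,1)
  0 1 0 0 0
  0 1 0 0 0
  0 0 0 0 0
  0 0 0 0 0
After step 3: ants at (0,1),(1,1)
  0 2 0 0 0
  0 2 0 0 0
  0 0 0 0 0
  0 0 0 0 0

0 2 0 0 0
0 2 0 0 0
0 0 0 0 0
0 0 0 0 0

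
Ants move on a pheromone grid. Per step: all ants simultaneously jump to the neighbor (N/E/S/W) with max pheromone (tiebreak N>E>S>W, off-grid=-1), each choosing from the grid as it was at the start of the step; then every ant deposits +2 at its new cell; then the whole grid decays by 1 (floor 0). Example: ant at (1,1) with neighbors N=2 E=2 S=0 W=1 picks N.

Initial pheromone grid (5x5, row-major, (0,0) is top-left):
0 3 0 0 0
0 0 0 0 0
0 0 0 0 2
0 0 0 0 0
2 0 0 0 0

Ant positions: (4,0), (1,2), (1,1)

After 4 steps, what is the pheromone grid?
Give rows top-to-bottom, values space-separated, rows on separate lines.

After step 1: ants at (3,0),(0,2),(0,1)
  0 4 1 0 0
  0 0 0 0 0
  0 0 0 0 1
  1 0 0 0 0
  1 0 0 0 0
After step 2: ants at (4,0),(0,1),(0,2)
  0 5 2 0 0
  0 0 0 0 0
  0 0 0 0 0
  0 0 0 0 0
  2 0 0 0 0
After step 3: ants at (3,0),(0,2),(0,1)
  0 6 3 0 0
  0 0 0 0 0
  0 0 0 0 0
  1 0 0 0 0
  1 0 0 0 0
After step 4: ants at (4,0),(0,1),(0,2)
  0 7 4 0 0
  0 0 0 0 0
  0 0 0 0 0
  0 0 0 0 0
  2 0 0 0 0

0 7 4 0 0
0 0 0 0 0
0 0 0 0 0
0 0 0 0 0
2 0 0 0 0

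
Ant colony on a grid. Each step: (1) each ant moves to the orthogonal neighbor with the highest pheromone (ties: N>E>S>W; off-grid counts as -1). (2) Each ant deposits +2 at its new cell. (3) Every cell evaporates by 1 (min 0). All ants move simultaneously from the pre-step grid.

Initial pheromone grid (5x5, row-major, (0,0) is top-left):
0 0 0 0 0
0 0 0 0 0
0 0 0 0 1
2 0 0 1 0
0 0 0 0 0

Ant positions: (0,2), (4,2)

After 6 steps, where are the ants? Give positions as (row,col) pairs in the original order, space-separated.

Step 1: ant0:(0,2)->E->(0,3) | ant1:(4,2)->N->(3,2)
  grid max=1 at (0,3)
Step 2: ant0:(0,3)->E->(0,4) | ant1:(3,2)->N->(2,2)
  grid max=1 at (0,4)
Step 3: ant0:(0,4)->S->(1,4) | ant1:(2,2)->N->(1,2)
  grid max=1 at (1,2)
Step 4: ant0:(1,4)->N->(0,4) | ant1:(1,2)->N->(0,2)
  grid max=1 at (0,2)
Step 5: ant0:(0,4)->S->(1,4) | ant1:(0,2)->E->(0,3)
  grid max=1 at (0,3)
Step 6: ant0:(1,4)->N->(0,4) | ant1:(0,3)->E->(0,4)
  grid max=3 at (0,4)

(0,4) (0,4)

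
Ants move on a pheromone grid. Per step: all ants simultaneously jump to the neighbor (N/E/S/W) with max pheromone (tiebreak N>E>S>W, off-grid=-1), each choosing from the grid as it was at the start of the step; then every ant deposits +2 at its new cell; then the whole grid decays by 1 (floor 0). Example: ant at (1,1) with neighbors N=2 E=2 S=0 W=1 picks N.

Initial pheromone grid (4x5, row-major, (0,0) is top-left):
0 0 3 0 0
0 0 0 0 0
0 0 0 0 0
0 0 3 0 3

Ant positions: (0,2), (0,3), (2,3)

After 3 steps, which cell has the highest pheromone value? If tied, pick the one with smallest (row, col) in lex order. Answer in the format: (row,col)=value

Step 1: ant0:(0,2)->E->(0,3) | ant1:(0,3)->W->(0,2) | ant2:(2,3)->N->(1,3)
  grid max=4 at (0,2)
Step 2: ant0:(0,3)->W->(0,2) | ant1:(0,2)->E->(0,3) | ant2:(1,3)->N->(0,3)
  grid max=5 at (0,2)
Step 3: ant0:(0,2)->E->(0,3) | ant1:(0,3)->W->(0,2) | ant2:(0,3)->W->(0,2)
  grid max=8 at (0,2)
Final grid:
  0 0 8 5 0
  0 0 0 0 0
  0 0 0 0 0
  0 0 0 0 0
Max pheromone 8 at (0,2)

Answer: (0,2)=8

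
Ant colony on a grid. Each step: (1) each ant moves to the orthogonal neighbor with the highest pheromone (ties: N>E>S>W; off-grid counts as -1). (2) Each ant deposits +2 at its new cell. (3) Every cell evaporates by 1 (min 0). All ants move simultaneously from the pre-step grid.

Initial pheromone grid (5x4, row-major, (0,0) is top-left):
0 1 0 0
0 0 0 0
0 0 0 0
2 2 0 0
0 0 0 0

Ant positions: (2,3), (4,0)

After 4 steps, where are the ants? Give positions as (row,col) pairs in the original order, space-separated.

Step 1: ant0:(2,3)->N->(1,3) | ant1:(4,0)->N->(3,0)
  grid max=3 at (3,0)
Step 2: ant0:(1,3)->N->(0,3) | ant1:(3,0)->E->(3,1)
  grid max=2 at (3,0)
Step 3: ant0:(0,3)->S->(1,3) | ant1:(3,1)->W->(3,0)
  grid max=3 at (3,0)
Step 4: ant0:(1,3)->N->(0,3) | ant1:(3,0)->E->(3,1)
  grid max=2 at (3,0)

(0,3) (3,1)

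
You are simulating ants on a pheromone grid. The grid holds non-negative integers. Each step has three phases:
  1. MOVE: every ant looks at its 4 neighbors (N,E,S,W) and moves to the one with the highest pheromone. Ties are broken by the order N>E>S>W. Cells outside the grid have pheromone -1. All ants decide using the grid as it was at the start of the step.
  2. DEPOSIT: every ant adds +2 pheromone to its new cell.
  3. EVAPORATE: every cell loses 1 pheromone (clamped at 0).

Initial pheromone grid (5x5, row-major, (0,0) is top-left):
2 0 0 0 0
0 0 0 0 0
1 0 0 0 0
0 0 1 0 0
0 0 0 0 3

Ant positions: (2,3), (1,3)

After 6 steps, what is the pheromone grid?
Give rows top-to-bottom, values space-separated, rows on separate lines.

After step 1: ants at (1,3),(0,3)
  1 0 0 1 0
  0 0 0 1 0
  0 0 0 0 0
  0 0 0 0 0
  0 0 0 0 2
After step 2: ants at (0,3),(1,3)
  0 0 0 2 0
  0 0 0 2 0
  0 0 0 0 0
  0 0 0 0 0
  0 0 0 0 1
After step 3: ants at (1,3),(0,3)
  0 0 0 3 0
  0 0 0 3 0
  0 0 0 0 0
  0 0 0 0 0
  0 0 0 0 0
After step 4: ants at (0,3),(1,3)
  0 0 0 4 0
  0 0 0 4 0
  0 0 0 0 0
  0 0 0 0 0
  0 0 0 0 0
After step 5: ants at (1,3),(0,3)
  0 0 0 5 0
  0 0 0 5 0
  0 0 0 0 0
  0 0 0 0 0
  0 0 0 0 0
After step 6: ants at (0,3),(1,3)
  0 0 0 6 0
  0 0 0 6 0
  0 0 0 0 0
  0 0 0 0 0
  0 0 0 0 0

0 0 0 6 0
0 0 0 6 0
0 0 0 0 0
0 0 0 0 0
0 0 0 0 0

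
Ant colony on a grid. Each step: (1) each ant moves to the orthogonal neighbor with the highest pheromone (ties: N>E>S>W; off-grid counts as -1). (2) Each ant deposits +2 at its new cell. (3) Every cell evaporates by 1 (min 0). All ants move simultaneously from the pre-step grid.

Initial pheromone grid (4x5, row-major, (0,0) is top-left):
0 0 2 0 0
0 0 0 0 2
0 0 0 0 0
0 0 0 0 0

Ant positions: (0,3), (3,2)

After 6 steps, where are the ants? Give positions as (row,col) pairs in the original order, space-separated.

Step 1: ant0:(0,3)->W->(0,2) | ant1:(3,2)->N->(2,2)
  grid max=3 at (0,2)
Step 2: ant0:(0,2)->E->(0,3) | ant1:(2,2)->N->(1,2)
  grid max=2 at (0,2)
Step 3: ant0:(0,3)->W->(0,2) | ant1:(1,2)->N->(0,2)
  grid max=5 at (0,2)
Step 4: ant0:(0,2)->E->(0,3) | ant1:(0,2)->E->(0,3)
  grid max=4 at (0,2)
Step 5: ant0:(0,3)->W->(0,2) | ant1:(0,3)->W->(0,2)
  grid max=7 at (0,2)
Step 6: ant0:(0,2)->E->(0,3) | ant1:(0,2)->E->(0,3)
  grid max=6 at (0,2)

(0,3) (0,3)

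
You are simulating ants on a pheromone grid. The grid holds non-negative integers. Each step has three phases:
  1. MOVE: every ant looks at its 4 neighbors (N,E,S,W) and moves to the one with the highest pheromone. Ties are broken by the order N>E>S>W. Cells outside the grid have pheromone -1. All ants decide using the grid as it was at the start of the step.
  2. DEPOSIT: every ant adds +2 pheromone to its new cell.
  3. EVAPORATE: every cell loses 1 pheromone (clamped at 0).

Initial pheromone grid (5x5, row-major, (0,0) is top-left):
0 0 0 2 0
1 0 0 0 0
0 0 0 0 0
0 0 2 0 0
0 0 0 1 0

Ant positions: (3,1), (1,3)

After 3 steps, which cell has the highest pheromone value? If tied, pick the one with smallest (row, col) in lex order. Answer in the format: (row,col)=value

Answer: (0,3)=3

Derivation:
Step 1: ant0:(3,1)->E->(3,2) | ant1:(1,3)->N->(0,3)
  grid max=3 at (0,3)
Step 2: ant0:(3,2)->N->(2,2) | ant1:(0,3)->E->(0,4)
  grid max=2 at (0,3)
Step 3: ant0:(2,2)->S->(3,2) | ant1:(0,4)->W->(0,3)
  grid max=3 at (0,3)
Final grid:
  0 0 0 3 0
  0 0 0 0 0
  0 0 0 0 0
  0 0 3 0 0
  0 0 0 0 0
Max pheromone 3 at (0,3)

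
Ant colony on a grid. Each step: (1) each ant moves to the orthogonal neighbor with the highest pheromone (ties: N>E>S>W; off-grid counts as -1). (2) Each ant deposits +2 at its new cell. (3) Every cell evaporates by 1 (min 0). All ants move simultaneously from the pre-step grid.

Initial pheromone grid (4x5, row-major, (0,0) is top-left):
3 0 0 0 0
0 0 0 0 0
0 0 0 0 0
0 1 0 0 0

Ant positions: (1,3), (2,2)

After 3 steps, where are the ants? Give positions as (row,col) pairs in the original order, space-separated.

Step 1: ant0:(1,3)->N->(0,3) | ant1:(2,2)->N->(1,2)
  grid max=2 at (0,0)
Step 2: ant0:(0,3)->E->(0,4) | ant1:(1,2)->N->(0,2)
  grid max=1 at (0,0)
Step 3: ant0:(0,4)->S->(1,4) | ant1:(0,2)->E->(0,3)
  grid max=1 at (0,3)

(1,4) (0,3)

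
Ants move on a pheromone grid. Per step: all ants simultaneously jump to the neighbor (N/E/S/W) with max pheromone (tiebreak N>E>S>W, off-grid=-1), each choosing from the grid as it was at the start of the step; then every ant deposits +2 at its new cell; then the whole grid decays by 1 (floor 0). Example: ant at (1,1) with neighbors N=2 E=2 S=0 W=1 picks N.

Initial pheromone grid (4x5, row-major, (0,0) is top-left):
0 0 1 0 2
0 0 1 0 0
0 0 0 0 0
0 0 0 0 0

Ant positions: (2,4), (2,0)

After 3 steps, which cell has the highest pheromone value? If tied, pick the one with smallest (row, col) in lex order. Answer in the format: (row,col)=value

Step 1: ant0:(2,4)->N->(1,4) | ant1:(2,0)->N->(1,0)
  grid max=1 at (0,4)
Step 2: ant0:(1,4)->N->(0,4) | ant1:(1,0)->N->(0,0)
  grid max=2 at (0,4)
Step 3: ant0:(0,4)->S->(1,4) | ant1:(0,0)->E->(0,1)
  grid max=1 at (0,1)
Final grid:
  0 1 0 0 1
  0 0 0 0 1
  0 0 0 0 0
  0 0 0 0 0
Max pheromone 1 at (0,1)

Answer: (0,1)=1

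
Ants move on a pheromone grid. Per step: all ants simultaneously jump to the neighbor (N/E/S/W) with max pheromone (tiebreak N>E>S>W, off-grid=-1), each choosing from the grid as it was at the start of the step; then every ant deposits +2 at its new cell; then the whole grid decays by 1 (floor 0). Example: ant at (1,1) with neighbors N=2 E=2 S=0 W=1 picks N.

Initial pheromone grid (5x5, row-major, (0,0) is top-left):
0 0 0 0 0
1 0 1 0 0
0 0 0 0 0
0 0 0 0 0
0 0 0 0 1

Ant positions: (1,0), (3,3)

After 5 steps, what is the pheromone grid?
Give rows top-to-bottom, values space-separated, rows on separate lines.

After step 1: ants at (0,0),(2,3)
  1 0 0 0 0
  0 0 0 0 0
  0 0 0 1 0
  0 0 0 0 0
  0 0 0 0 0
After step 2: ants at (0,1),(1,3)
  0 1 0 0 0
  0 0 0 1 0
  0 0 0 0 0
  0 0 0 0 0
  0 0 0 0 0
After step 3: ants at (0,2),(0,3)
  0 0 1 1 0
  0 0 0 0 0
  0 0 0 0 0
  0 0 0 0 0
  0 0 0 0 0
After step 4: ants at (0,3),(0,2)
  0 0 2 2 0
  0 0 0 0 0
  0 0 0 0 0
  0 0 0 0 0
  0 0 0 0 0
After step 5: ants at (0,2),(0,3)
  0 0 3 3 0
  0 0 0 0 0
  0 0 0 0 0
  0 0 0 0 0
  0 0 0 0 0

0 0 3 3 0
0 0 0 0 0
0 0 0 0 0
0 0 0 0 0
0 0 0 0 0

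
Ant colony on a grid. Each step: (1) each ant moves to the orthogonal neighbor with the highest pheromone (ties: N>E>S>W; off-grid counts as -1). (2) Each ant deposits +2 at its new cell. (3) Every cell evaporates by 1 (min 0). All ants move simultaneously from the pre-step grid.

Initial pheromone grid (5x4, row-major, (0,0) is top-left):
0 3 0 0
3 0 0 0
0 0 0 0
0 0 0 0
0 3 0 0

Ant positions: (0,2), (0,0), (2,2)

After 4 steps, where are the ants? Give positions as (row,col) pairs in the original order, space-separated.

Step 1: ant0:(0,2)->W->(0,1) | ant1:(0,0)->E->(0,1) | ant2:(2,2)->N->(1,2)
  grid max=6 at (0,1)
Step 2: ant0:(0,1)->E->(0,2) | ant1:(0,1)->E->(0,2) | ant2:(1,2)->N->(0,2)
  grid max=5 at (0,1)
Step 3: ant0:(0,2)->W->(0,1) | ant1:(0,2)->W->(0,1) | ant2:(0,2)->W->(0,1)
  grid max=10 at (0,1)
Step 4: ant0:(0,1)->E->(0,2) | ant1:(0,1)->E->(0,2) | ant2:(0,1)->E->(0,2)
  grid max=9 at (0,1)

(0,2) (0,2) (0,2)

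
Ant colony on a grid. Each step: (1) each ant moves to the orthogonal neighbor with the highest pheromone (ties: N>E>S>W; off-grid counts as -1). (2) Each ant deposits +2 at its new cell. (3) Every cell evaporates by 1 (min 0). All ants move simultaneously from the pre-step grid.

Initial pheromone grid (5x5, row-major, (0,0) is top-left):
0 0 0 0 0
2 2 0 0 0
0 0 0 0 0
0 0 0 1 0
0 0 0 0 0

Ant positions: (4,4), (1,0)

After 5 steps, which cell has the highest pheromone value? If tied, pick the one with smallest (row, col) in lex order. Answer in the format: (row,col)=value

Answer: (1,1)=3

Derivation:
Step 1: ant0:(4,4)->N->(3,4) | ant1:(1,0)->E->(1,1)
  grid max=3 at (1,1)
Step 2: ant0:(3,4)->N->(2,4) | ant1:(1,1)->W->(1,0)
  grid max=2 at (1,0)
Step 3: ant0:(2,4)->N->(1,4) | ant1:(1,0)->E->(1,1)
  grid max=3 at (1,1)
Step 4: ant0:(1,4)->N->(0,4) | ant1:(1,1)->W->(1,0)
  grid max=2 at (1,0)
Step 5: ant0:(0,4)->S->(1,4) | ant1:(1,0)->E->(1,1)
  grid max=3 at (1,1)
Final grid:
  0 0 0 0 0
  1 3 0 0 1
  0 0 0 0 0
  0 0 0 0 0
  0 0 0 0 0
Max pheromone 3 at (1,1)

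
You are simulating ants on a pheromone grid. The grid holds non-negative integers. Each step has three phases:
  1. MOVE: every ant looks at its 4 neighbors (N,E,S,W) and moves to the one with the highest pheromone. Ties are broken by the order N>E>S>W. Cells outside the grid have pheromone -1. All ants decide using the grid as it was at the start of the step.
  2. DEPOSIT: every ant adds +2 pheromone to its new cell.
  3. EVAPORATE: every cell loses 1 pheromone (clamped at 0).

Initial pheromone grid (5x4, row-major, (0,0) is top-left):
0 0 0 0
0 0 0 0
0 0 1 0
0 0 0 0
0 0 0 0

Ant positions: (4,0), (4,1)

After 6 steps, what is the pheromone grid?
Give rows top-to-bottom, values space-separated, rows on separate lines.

After step 1: ants at (3,0),(3,1)
  0 0 0 0
  0 0 0 0
  0 0 0 0
  1 1 0 0
  0 0 0 0
After step 2: ants at (3,1),(3,0)
  0 0 0 0
  0 0 0 0
  0 0 0 0
  2 2 0 0
  0 0 0 0
After step 3: ants at (3,0),(3,1)
  0 0 0 0
  0 0 0 0
  0 0 0 0
  3 3 0 0
  0 0 0 0
After step 4: ants at (3,1),(3,0)
  0 0 0 0
  0 0 0 0
  0 0 0 0
  4 4 0 0
  0 0 0 0
After step 5: ants at (3,0),(3,1)
  0 0 0 0
  0 0 0 0
  0 0 0 0
  5 5 0 0
  0 0 0 0
After step 6: ants at (3,1),(3,0)
  0 0 0 0
  0 0 0 0
  0 0 0 0
  6 6 0 0
  0 0 0 0

0 0 0 0
0 0 0 0
0 0 0 0
6 6 0 0
0 0 0 0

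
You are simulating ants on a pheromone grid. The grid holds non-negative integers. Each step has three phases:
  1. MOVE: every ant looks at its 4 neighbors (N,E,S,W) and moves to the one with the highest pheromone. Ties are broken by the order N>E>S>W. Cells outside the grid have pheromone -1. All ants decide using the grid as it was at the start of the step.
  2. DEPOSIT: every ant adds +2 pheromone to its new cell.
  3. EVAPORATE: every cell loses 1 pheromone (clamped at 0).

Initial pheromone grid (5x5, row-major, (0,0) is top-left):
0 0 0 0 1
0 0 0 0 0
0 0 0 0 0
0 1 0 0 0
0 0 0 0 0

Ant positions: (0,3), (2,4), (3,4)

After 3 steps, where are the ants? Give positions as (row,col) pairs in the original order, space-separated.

Step 1: ant0:(0,3)->E->(0,4) | ant1:(2,4)->N->(1,4) | ant2:(3,4)->N->(2,4)
  grid max=2 at (0,4)
Step 2: ant0:(0,4)->S->(1,4) | ant1:(1,4)->N->(0,4) | ant2:(2,4)->N->(1,4)
  grid max=4 at (1,4)
Step 3: ant0:(1,4)->N->(0,4) | ant1:(0,4)->S->(1,4) | ant2:(1,4)->N->(0,4)
  grid max=6 at (0,4)

(0,4) (1,4) (0,4)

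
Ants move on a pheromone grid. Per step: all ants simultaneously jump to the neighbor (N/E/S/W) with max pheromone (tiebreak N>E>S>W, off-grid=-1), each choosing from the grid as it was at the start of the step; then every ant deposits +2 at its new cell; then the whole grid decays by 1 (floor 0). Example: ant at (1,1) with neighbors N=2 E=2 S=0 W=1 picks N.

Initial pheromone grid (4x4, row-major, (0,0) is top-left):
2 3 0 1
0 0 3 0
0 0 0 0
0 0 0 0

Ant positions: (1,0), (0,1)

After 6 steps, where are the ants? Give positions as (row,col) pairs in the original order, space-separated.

Step 1: ant0:(1,0)->N->(0,0) | ant1:(0,1)->W->(0,0)
  grid max=5 at (0,0)
Step 2: ant0:(0,0)->E->(0,1) | ant1:(0,0)->E->(0,1)
  grid max=5 at (0,1)
Step 3: ant0:(0,1)->W->(0,0) | ant1:(0,1)->W->(0,0)
  grid max=7 at (0,0)
Step 4: ant0:(0,0)->E->(0,1) | ant1:(0,0)->E->(0,1)
  grid max=7 at (0,1)
Step 5: ant0:(0,1)->W->(0,0) | ant1:(0,1)->W->(0,0)
  grid max=9 at (0,0)
Step 6: ant0:(0,0)->E->(0,1) | ant1:(0,0)->E->(0,1)
  grid max=9 at (0,1)

(0,1) (0,1)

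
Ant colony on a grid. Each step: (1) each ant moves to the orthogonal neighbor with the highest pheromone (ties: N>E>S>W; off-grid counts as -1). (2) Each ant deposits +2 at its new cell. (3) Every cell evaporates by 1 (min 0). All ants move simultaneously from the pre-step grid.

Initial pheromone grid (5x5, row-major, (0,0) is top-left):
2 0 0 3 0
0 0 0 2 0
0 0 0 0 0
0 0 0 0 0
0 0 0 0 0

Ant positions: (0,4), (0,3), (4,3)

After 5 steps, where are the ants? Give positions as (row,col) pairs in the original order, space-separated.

Step 1: ant0:(0,4)->W->(0,3) | ant1:(0,3)->S->(1,3) | ant2:(4,3)->N->(3,3)
  grid max=4 at (0,3)
Step 2: ant0:(0,3)->S->(1,3) | ant1:(1,3)->N->(0,3) | ant2:(3,3)->N->(2,3)
  grid max=5 at (0,3)
Step 3: ant0:(1,3)->N->(0,3) | ant1:(0,3)->S->(1,3) | ant2:(2,3)->N->(1,3)
  grid max=7 at (1,3)
Step 4: ant0:(0,3)->S->(1,3) | ant1:(1,3)->N->(0,3) | ant2:(1,3)->N->(0,3)
  grid max=9 at (0,3)
Step 5: ant0:(1,3)->N->(0,3) | ant1:(0,3)->S->(1,3) | ant2:(0,3)->S->(1,3)
  grid max=11 at (1,3)

(0,3) (1,3) (1,3)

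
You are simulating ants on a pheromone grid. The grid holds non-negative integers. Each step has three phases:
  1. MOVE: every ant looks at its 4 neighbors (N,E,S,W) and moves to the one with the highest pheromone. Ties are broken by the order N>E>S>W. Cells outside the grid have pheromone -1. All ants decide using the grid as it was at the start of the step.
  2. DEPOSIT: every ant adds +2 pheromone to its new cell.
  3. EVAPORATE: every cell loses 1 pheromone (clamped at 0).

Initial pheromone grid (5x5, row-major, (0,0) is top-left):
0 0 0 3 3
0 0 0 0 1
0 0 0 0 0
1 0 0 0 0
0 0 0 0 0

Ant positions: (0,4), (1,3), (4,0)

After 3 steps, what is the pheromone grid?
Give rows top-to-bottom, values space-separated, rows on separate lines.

After step 1: ants at (0,3),(0,3),(3,0)
  0 0 0 6 2
  0 0 0 0 0
  0 0 0 0 0
  2 0 0 0 0
  0 0 0 0 0
After step 2: ants at (0,4),(0,4),(2,0)
  0 0 0 5 5
  0 0 0 0 0
  1 0 0 0 0
  1 0 0 0 0
  0 0 0 0 0
After step 3: ants at (0,3),(0,3),(3,0)
  0 0 0 8 4
  0 0 0 0 0
  0 0 0 0 0
  2 0 0 0 0
  0 0 0 0 0

0 0 0 8 4
0 0 0 0 0
0 0 0 0 0
2 0 0 0 0
0 0 0 0 0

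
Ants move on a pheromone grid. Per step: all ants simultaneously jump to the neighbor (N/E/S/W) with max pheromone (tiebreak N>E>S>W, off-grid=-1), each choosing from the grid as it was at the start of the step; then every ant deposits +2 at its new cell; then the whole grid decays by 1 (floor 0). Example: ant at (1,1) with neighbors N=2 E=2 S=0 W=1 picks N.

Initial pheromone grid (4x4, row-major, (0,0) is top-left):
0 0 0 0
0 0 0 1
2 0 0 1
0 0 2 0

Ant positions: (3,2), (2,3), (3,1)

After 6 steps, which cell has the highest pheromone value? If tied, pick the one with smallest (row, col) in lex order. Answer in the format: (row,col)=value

Answer: (3,2)=8

Derivation:
Step 1: ant0:(3,2)->N->(2,2) | ant1:(2,3)->N->(1,3) | ant2:(3,1)->E->(3,2)
  grid max=3 at (3,2)
Step 2: ant0:(2,2)->S->(3,2) | ant1:(1,3)->N->(0,3) | ant2:(3,2)->N->(2,2)
  grid max=4 at (3,2)
Step 3: ant0:(3,2)->N->(2,2) | ant1:(0,3)->S->(1,3) | ant2:(2,2)->S->(3,2)
  grid max=5 at (3,2)
Step 4: ant0:(2,2)->S->(3,2) | ant1:(1,3)->N->(0,3) | ant2:(3,2)->N->(2,2)
  grid max=6 at (3,2)
Step 5: ant0:(3,2)->N->(2,2) | ant1:(0,3)->S->(1,3) | ant2:(2,2)->S->(3,2)
  grid max=7 at (3,2)
Step 6: ant0:(2,2)->S->(3,2) | ant1:(1,3)->N->(0,3) | ant2:(3,2)->N->(2,2)
  grid max=8 at (3,2)
Final grid:
  0 0 0 1
  0 0 0 1
  0 0 6 0
  0 0 8 0
Max pheromone 8 at (3,2)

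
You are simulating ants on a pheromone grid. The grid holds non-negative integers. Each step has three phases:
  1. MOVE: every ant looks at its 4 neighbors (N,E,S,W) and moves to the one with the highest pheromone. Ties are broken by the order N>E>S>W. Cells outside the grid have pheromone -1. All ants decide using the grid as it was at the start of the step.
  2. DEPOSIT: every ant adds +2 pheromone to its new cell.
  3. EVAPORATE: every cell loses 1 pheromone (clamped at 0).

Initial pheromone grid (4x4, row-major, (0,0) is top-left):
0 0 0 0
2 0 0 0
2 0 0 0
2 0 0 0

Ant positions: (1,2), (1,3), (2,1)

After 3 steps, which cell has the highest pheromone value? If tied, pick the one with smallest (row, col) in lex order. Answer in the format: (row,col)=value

Answer: (0,2)=3

Derivation:
Step 1: ant0:(1,2)->N->(0,2) | ant1:(1,3)->N->(0,3) | ant2:(2,1)->W->(2,0)
  grid max=3 at (2,0)
Step 2: ant0:(0,2)->E->(0,3) | ant1:(0,3)->W->(0,2) | ant2:(2,0)->N->(1,0)
  grid max=2 at (0,2)
Step 3: ant0:(0,3)->W->(0,2) | ant1:(0,2)->E->(0,3) | ant2:(1,0)->S->(2,0)
  grid max=3 at (0,2)
Final grid:
  0 0 3 3
  1 0 0 0
  3 0 0 0
  0 0 0 0
Max pheromone 3 at (0,2)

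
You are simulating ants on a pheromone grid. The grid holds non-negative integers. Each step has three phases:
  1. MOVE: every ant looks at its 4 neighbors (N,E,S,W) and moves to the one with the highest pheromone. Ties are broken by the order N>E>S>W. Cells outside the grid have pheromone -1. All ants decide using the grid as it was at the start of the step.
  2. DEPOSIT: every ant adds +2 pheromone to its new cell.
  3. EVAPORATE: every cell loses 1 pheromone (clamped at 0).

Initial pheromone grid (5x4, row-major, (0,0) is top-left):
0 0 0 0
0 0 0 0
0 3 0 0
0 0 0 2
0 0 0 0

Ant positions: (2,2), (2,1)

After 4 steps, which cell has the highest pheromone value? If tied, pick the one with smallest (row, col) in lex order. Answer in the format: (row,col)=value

Step 1: ant0:(2,2)->W->(2,1) | ant1:(2,1)->N->(1,1)
  grid max=4 at (2,1)
Step 2: ant0:(2,1)->N->(1,1) | ant1:(1,1)->S->(2,1)
  grid max=5 at (2,1)
Step 3: ant0:(1,1)->S->(2,1) | ant1:(2,1)->N->(1,1)
  grid max=6 at (2,1)
Step 4: ant0:(2,1)->N->(1,1) | ant1:(1,1)->S->(2,1)
  grid max=7 at (2,1)
Final grid:
  0 0 0 0
  0 4 0 0
  0 7 0 0
  0 0 0 0
  0 0 0 0
Max pheromone 7 at (2,1)

Answer: (2,1)=7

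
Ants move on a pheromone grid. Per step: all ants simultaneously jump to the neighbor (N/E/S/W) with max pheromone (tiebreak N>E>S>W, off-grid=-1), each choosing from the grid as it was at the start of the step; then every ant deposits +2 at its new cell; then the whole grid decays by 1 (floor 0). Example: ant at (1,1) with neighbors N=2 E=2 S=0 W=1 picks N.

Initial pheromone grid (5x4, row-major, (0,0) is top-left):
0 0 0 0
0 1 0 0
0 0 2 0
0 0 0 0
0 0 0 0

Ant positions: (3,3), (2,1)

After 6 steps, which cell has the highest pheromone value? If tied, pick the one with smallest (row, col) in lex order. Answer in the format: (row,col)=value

Answer: (2,2)=8

Derivation:
Step 1: ant0:(3,3)->N->(2,3) | ant1:(2,1)->E->(2,2)
  grid max=3 at (2,2)
Step 2: ant0:(2,3)->W->(2,2) | ant1:(2,2)->E->(2,3)
  grid max=4 at (2,2)
Step 3: ant0:(2,2)->E->(2,3) | ant1:(2,3)->W->(2,2)
  grid max=5 at (2,2)
Step 4: ant0:(2,3)->W->(2,2) | ant1:(2,2)->E->(2,3)
  grid max=6 at (2,2)
Step 5: ant0:(2,2)->E->(2,3) | ant1:(2,3)->W->(2,2)
  grid max=7 at (2,2)
Step 6: ant0:(2,3)->W->(2,2) | ant1:(2,2)->E->(2,3)
  grid max=8 at (2,2)
Final grid:
  0 0 0 0
  0 0 0 0
  0 0 8 6
  0 0 0 0
  0 0 0 0
Max pheromone 8 at (2,2)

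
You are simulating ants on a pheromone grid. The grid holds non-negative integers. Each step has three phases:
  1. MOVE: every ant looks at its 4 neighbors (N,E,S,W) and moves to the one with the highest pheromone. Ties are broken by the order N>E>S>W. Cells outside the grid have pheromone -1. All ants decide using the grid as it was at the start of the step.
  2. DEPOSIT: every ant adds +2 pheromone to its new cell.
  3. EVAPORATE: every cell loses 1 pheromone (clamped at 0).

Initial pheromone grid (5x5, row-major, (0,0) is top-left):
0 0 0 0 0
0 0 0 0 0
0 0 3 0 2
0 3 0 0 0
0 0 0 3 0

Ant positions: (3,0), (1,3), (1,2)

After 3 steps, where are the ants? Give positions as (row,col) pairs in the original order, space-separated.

Step 1: ant0:(3,0)->E->(3,1) | ant1:(1,3)->N->(0,3) | ant2:(1,2)->S->(2,2)
  grid max=4 at (2,2)
Step 2: ant0:(3,1)->N->(2,1) | ant1:(0,3)->E->(0,4) | ant2:(2,2)->N->(1,2)
  grid max=3 at (2,2)
Step 3: ant0:(2,1)->E->(2,2) | ant1:(0,4)->S->(1,4) | ant2:(1,2)->S->(2,2)
  grid max=6 at (2,2)

(2,2) (1,4) (2,2)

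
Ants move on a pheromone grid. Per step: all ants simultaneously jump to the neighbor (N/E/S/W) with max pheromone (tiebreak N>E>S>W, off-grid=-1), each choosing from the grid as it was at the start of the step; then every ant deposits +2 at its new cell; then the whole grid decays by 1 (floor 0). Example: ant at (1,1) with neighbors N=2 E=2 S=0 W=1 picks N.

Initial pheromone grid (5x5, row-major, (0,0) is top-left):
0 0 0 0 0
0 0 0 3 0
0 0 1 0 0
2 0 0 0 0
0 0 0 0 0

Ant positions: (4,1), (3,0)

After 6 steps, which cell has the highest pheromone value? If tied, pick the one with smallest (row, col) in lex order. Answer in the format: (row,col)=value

Answer: (3,0)=8

Derivation:
Step 1: ant0:(4,1)->N->(3,1) | ant1:(3,0)->N->(2,0)
  grid max=2 at (1,3)
Step 2: ant0:(3,1)->W->(3,0) | ant1:(2,0)->S->(3,0)
  grid max=4 at (3,0)
Step 3: ant0:(3,0)->N->(2,0) | ant1:(3,0)->N->(2,0)
  grid max=3 at (2,0)
Step 4: ant0:(2,0)->S->(3,0) | ant1:(2,0)->S->(3,0)
  grid max=6 at (3,0)
Step 5: ant0:(3,0)->N->(2,0) | ant1:(3,0)->N->(2,0)
  grid max=5 at (2,0)
Step 6: ant0:(2,0)->S->(3,0) | ant1:(2,0)->S->(3,0)
  grid max=8 at (3,0)
Final grid:
  0 0 0 0 0
  0 0 0 0 0
  4 0 0 0 0
  8 0 0 0 0
  0 0 0 0 0
Max pheromone 8 at (3,0)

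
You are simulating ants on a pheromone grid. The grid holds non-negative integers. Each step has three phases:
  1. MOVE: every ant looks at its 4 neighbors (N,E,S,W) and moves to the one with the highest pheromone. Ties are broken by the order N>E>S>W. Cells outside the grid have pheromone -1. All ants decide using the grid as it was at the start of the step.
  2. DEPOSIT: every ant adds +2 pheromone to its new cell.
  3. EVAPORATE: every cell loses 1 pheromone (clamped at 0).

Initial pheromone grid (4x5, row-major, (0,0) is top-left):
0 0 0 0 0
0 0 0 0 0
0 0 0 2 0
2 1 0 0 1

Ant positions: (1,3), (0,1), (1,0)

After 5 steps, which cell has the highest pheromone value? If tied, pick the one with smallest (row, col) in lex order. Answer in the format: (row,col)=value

Step 1: ant0:(1,3)->S->(2,3) | ant1:(0,1)->E->(0,2) | ant2:(1,0)->N->(0,0)
  grid max=3 at (2,3)
Step 2: ant0:(2,3)->N->(1,3) | ant1:(0,2)->E->(0,3) | ant2:(0,0)->E->(0,1)
  grid max=2 at (2,3)
Step 3: ant0:(1,3)->S->(2,3) | ant1:(0,3)->S->(1,3) | ant2:(0,1)->E->(0,2)
  grid max=3 at (2,3)
Step 4: ant0:(2,3)->N->(1,3) | ant1:(1,3)->S->(2,3) | ant2:(0,2)->E->(0,3)
  grid max=4 at (2,3)
Step 5: ant0:(1,3)->S->(2,3) | ant1:(2,3)->N->(1,3) | ant2:(0,3)->S->(1,3)
  grid max=6 at (1,3)
Final grid:
  0 0 0 0 0
  0 0 0 6 0
  0 0 0 5 0
  0 0 0 0 0
Max pheromone 6 at (1,3)

Answer: (1,3)=6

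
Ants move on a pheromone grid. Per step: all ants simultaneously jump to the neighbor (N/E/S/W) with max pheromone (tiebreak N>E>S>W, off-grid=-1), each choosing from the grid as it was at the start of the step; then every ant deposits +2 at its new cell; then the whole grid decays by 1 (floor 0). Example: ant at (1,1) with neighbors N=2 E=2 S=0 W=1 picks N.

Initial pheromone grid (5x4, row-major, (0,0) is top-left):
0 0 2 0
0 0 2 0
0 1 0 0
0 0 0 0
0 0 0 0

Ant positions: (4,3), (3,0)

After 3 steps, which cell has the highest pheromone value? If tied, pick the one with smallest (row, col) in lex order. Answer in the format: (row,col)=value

Step 1: ant0:(4,3)->N->(3,3) | ant1:(3,0)->N->(2,0)
  grid max=1 at (0,2)
Step 2: ant0:(3,3)->N->(2,3) | ant1:(2,0)->N->(1,0)
  grid max=1 at (1,0)
Step 3: ant0:(2,3)->N->(1,3) | ant1:(1,0)->N->(0,0)
  grid max=1 at (0,0)
Final grid:
  1 0 0 0
  0 0 0 1
  0 0 0 0
  0 0 0 0
  0 0 0 0
Max pheromone 1 at (0,0)

Answer: (0,0)=1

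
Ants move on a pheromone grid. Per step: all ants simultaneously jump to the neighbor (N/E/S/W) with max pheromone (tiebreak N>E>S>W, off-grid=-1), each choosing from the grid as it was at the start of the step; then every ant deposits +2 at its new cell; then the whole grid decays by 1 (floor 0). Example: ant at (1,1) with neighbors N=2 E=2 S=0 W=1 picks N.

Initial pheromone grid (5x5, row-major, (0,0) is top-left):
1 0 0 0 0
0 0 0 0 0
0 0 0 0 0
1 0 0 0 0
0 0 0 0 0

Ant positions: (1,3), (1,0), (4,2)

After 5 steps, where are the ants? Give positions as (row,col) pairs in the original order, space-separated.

Step 1: ant0:(1,3)->N->(0,3) | ant1:(1,0)->N->(0,0) | ant2:(4,2)->N->(3,2)
  grid max=2 at (0,0)
Step 2: ant0:(0,3)->E->(0,4) | ant1:(0,0)->E->(0,1) | ant2:(3,2)->N->(2,2)
  grid max=1 at (0,0)
Step 3: ant0:(0,4)->S->(1,4) | ant1:(0,1)->W->(0,0) | ant2:(2,2)->N->(1,2)
  grid max=2 at (0,0)
Step 4: ant0:(1,4)->N->(0,4) | ant1:(0,0)->E->(0,1) | ant2:(1,2)->N->(0,2)
  grid max=1 at (0,0)
Step 5: ant0:(0,4)->S->(1,4) | ant1:(0,1)->E->(0,2) | ant2:(0,2)->W->(0,1)
  grid max=2 at (0,1)

(1,4) (0,2) (0,1)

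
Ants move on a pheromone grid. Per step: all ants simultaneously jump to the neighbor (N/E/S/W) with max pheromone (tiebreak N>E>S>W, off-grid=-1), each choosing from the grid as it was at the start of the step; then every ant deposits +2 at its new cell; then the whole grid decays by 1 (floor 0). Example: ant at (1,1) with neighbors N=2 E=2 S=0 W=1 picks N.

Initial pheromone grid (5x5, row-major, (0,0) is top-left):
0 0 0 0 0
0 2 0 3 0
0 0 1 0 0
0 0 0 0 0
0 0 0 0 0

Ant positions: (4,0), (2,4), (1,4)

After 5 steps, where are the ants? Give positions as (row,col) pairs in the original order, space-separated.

Step 1: ant0:(4,0)->N->(3,0) | ant1:(2,4)->N->(1,4) | ant2:(1,4)->W->(1,3)
  grid max=4 at (1,3)
Step 2: ant0:(3,0)->N->(2,0) | ant1:(1,4)->W->(1,3) | ant2:(1,3)->E->(1,4)
  grid max=5 at (1,3)
Step 3: ant0:(2,0)->N->(1,0) | ant1:(1,3)->E->(1,4) | ant2:(1,4)->W->(1,3)
  grid max=6 at (1,3)
Step 4: ant0:(1,0)->N->(0,0) | ant1:(1,4)->W->(1,3) | ant2:(1,3)->E->(1,4)
  grid max=7 at (1,3)
Step 5: ant0:(0,0)->E->(0,1) | ant1:(1,3)->E->(1,4) | ant2:(1,4)->W->(1,3)
  grid max=8 at (1,3)

(0,1) (1,4) (1,3)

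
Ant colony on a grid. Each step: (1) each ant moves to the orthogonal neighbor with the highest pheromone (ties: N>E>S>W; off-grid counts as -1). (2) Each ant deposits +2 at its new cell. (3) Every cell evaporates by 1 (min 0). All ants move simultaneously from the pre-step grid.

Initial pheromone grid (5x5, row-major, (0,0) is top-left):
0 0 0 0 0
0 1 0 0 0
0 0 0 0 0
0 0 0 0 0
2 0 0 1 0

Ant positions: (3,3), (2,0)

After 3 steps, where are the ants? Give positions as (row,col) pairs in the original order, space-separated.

Step 1: ant0:(3,3)->S->(4,3) | ant1:(2,0)->N->(1,0)
  grid max=2 at (4,3)
Step 2: ant0:(4,3)->N->(3,3) | ant1:(1,0)->N->(0,0)
  grid max=1 at (0,0)
Step 3: ant0:(3,3)->S->(4,3) | ant1:(0,0)->E->(0,1)
  grid max=2 at (4,3)

(4,3) (0,1)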